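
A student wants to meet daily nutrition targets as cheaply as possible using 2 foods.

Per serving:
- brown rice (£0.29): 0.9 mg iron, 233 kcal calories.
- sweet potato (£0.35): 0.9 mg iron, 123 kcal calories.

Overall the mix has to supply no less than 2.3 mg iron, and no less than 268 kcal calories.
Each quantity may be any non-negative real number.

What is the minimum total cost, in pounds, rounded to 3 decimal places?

£0.741

This is a linear program. Let x1 = servings of brown rice, x2 = servings of sweet potato.
Minimize 0.29x1 + 0.35x2 subject to:
  0.9x1 + 0.9x2 ≥ 2.3   (iron)
  233x1 + 123x2 ≥ 268   (calories)
  x1, x2 ≥ 0.
The optimal basis is {brown rice}; sweet potato drops out. Binding constraint: iron.
That vertex is x1 = 2.556.
Hence cost = 0.29·2.556 = £0.74124.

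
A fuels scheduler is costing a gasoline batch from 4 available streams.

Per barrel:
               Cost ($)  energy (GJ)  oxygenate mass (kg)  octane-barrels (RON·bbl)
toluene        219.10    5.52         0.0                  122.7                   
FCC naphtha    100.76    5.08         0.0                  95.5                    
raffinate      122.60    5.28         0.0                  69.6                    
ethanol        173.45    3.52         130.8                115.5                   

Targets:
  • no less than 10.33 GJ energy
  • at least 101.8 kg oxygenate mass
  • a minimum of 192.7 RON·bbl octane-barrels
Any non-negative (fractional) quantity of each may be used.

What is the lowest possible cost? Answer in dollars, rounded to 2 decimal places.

$285.55

This is a linear program. Let x1 = barrels of toluene, x2 = barrels of FCC naphtha, x3 = barrels of raffinate, x4 = barrels of ethanol.
Minimise 219.1x1 + 100.76x2 + 122.6x3 + 173.45x4 s.t.:
  5.52x1 + 5.08x2 + 5.28x3 + 3.52x4 ≥ 10.33   (energy)
  130.8x4 ≥ 101.8   (oxygenate mass)
  122.7x1 + 95.5x2 + 69.6x3 + 115.5x4 ≥ 192.7   (octane-barrels)
  x1, x2, x3, x4 ≥ 0.
The minimum-cost mix takes nothing from toluene, raffinate — only FCC naphtha, ethanol. The energy and oxygenate mass requirements are met with equality.
That vertex is x2 = 1.4942, x4 = 0.77829.
Hence cost = 100.76·1.4942 + 173.45·0.77829 = $285.5500.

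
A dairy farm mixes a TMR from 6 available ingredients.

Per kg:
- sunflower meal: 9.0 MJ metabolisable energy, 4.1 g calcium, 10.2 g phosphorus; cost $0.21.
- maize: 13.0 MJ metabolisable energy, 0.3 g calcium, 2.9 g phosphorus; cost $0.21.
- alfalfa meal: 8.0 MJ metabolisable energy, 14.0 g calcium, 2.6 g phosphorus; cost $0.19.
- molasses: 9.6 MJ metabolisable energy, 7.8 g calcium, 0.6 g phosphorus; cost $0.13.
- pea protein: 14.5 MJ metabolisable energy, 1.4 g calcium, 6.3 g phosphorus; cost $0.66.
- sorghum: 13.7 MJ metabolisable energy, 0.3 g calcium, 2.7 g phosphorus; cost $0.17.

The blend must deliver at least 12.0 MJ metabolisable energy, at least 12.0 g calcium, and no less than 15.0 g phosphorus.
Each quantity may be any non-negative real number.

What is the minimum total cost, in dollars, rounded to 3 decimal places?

Let x1 = kg of sunflower meal, x2 = kg of maize, x3 = kg of alfalfa meal, x4 = kg of molasses, x5 = kg of pea protein, x6 = kg of sorghum.
min 0.21x1 + 0.21x2 + 0.19x3 + 0.13x4 + 0.66x5 + 0.17x6 s.t.:
  9x1 + 13x2 + 8x3 + 9.6x4 + 14.5x5 + 13.7x6 ≥ 12   (metabolisable energy)
  4.1x1 + 0.3x2 + 14x3 + 7.8x4 + 1.4x5 + 0.3x6 ≥ 12   (calcium)
  10.2x1 + 2.9x2 + 2.6x3 + 0.6x4 + 6.3x5 + 2.7x6 ≥ 15   (phosphorus)
  x1, x2, x3, x4, x5, x6 ≥ 0.
The minimum-cost mix takes nothing from maize, molasses, pea protein, sorghum — only sunflower meal, alfalfa meal. Binding constraints: calcium and phosphorus.
That vertex is x1 = 1.353, x3 = 0.4609.
Cost = 0.21·1.353 + 0.19·0.4609 = 0.37170.

$0.372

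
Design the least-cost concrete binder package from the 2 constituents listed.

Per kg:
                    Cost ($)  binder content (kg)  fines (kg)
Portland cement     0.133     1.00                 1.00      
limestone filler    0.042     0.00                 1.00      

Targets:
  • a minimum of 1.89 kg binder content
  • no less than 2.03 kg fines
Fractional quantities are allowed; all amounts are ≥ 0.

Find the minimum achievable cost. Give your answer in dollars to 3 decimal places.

$0.257

Treat it as an LP. Let x1 = kg of Portland cement, x2 = kg of limestone filler.
Minimize 0.133x1 + 0.042x2 with:
  1x1 ≥ 1.89   (binder content)
  1x1 + 1x2 ≥ 2.03   (fines)
  x1, x2 ≥ 0.
Both inputs are positive at the optimum. Binding constraints: binder content and fines.
So Portland cement = 1.89 kg, limestone filler = 0.14 kg.
Hence cost = 0.133·1.89 + 0.042·0.14 = $0.25725.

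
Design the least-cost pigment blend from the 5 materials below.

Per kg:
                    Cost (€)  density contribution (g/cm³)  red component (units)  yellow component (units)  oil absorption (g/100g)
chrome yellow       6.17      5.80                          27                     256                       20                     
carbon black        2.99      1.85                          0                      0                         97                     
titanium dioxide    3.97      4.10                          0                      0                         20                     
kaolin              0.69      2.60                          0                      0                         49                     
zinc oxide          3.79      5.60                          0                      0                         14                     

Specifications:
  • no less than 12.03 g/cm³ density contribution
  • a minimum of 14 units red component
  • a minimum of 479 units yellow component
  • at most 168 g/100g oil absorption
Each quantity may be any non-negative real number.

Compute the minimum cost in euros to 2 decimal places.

Set it up as a linear program. Let x1 = kg of chrome yellow, x2 = kg of carbon black, x3 = kg of titanium dioxide, x4 = kg of kaolin, x5 = kg of zinc oxide.
min 6.17x1 + 2.99x2 + 3.97x3 + 0.69x4 + 3.79x5 with:
  5.8x1 + 1.85x2 + 4.1x3 + 2.6x4 + 5.6x5 ≥ 12.03   (density contribution)
  27x1 ≥ 14   (red component)
  256x1 ≥ 479   (yellow component)
  20x1 + 97x2 + 20x3 + 49x4 + 14x5 ≤ 168   (oil absorption)
  x1, x2, x3, x4, x5 ≥ 0.
The cheapest feasible vertex uses only chrome yellow, kaolin; carbon black, titanium dioxide, zinc oxide are not used. There the density contribution and yellow component constraints are tight.
Solving gives x1 = 1.871, x4 = 0.4529.
Objective = 6.17·1.871 + 0.69·0.4529 = 11.8566.

€11.86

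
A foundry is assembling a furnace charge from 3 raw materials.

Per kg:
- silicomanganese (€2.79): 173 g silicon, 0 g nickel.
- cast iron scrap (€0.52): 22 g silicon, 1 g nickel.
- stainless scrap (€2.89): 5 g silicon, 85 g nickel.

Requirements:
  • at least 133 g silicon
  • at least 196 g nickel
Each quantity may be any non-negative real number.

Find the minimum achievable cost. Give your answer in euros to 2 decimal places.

€8.62

Let x1 = kg of silicomanganese, x2 = kg of cast iron scrap, x3 = kg of stainless scrap.
Minimise 2.79x1 + 0.52x2 + 2.89x3 with:
  173x1 + 22x2 + 5x3 ≥ 133   (silicon)
  1x2 + 85x3 ≥ 196   (nickel)
  x1, x2, x3 ≥ 0.
The cheapest feasible vertex uses only silicomanganese, stainless scrap; cast iron scrap is not used. The silicon and nickel requirements are met with equality.
That vertex is x1 = 0.7021, x3 = 2.306.
Cost = 2.79·0.7021 + 2.89·2.306 = 8.6232.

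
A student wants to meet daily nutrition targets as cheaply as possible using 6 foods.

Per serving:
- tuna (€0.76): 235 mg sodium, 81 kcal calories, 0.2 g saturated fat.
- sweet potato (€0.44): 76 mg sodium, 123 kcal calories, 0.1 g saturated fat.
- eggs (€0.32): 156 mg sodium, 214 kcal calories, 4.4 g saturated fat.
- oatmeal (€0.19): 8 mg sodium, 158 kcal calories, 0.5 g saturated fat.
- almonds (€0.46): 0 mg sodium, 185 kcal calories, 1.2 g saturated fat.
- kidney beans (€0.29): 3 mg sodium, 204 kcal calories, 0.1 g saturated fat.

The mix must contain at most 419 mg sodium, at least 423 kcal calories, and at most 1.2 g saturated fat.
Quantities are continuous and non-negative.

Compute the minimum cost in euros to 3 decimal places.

This is a linear program. Let x1 = servings of tuna, x2 = servings of sweet potato, x3 = servings of eggs, x4 = servings of oatmeal, x5 = servings of almonds, x6 = servings of kidney beans.
min 0.76x1 + 0.44x2 + 0.32x3 + 0.19x4 + 0.46x5 + 0.29x6 subject to:
  235x1 + 76x2 + 156x3 + 8x4 + 3x6 ≤ 419   (sodium)
  81x1 + 123x2 + 214x3 + 158x4 + 185x5 + 204x6 ≥ 423   (calories)
  0.2x1 + 0.1x2 + 4.4x3 + 0.5x4 + 1.2x5 + 0.1x6 ≤ 1.2   (saturated fat)
  x1, x2, x3, x4, x5, x6 ≥ 0.
The cheapest feasible vertex uses only oatmeal, kidney beans; tuna, sweet potato, eggs, almonds are not used. There the calories and saturated fat constraints are tight.
That vertex is x4 = 2.349, x6 = 0.2541.
Objective = 0.19·2.349 + 0.29·0.2541 = 0.52000.

€0.520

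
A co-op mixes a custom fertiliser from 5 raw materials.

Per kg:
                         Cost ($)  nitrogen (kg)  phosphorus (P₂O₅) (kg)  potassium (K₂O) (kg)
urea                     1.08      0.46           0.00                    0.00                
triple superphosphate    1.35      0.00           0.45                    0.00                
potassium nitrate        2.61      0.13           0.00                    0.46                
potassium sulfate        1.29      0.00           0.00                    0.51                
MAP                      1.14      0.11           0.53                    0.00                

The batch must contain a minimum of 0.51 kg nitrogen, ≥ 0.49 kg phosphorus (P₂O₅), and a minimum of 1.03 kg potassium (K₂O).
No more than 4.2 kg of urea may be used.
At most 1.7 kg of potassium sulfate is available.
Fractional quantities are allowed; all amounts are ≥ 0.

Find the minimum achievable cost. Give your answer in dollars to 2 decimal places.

$5.02

This is a linear program. Let x1 = kg of urea, x2 = kg of triple superphosphate, x3 = kg of potassium nitrate, x4 = kg of potassium sulfate, x5 = kg of MAP.
Minimise 1.08x1 + 1.35x2 + 2.61x3 + 1.29x4 + 1.14x5 subject to:
  0.46x1 + 0.13x3 + 0.11x5 ≥ 0.51   (nitrogen)
  0.45x2 + 0.53x5 ≥ 0.49   (phosphorus (P₂O₅))
  0.46x3 + 0.51x4 ≥ 1.03   (potassium (K₂O))
  x1 ≤ 4.2
  x4 ≤ 1.7
  x1, x2, x3, x4, x5 ≥ 0.
The minimum-cost mix takes nothing from triple superphosphate — only urea, potassium nitrate, potassium sulfate, MAP. The nitrogen, phosphorus (P₂O₅), potassium (K₂O), the potassium sulfate cap requirements are met with equality.
Solving gives x1 = 0.7875, x3 = 0.3543, x4 = 1.7, x5 = 0.9245.
Objective = 1.08·0.7875 + 2.61·0.3543 + 1.29·1.7 + 1.14·0.9245 = 5.0222.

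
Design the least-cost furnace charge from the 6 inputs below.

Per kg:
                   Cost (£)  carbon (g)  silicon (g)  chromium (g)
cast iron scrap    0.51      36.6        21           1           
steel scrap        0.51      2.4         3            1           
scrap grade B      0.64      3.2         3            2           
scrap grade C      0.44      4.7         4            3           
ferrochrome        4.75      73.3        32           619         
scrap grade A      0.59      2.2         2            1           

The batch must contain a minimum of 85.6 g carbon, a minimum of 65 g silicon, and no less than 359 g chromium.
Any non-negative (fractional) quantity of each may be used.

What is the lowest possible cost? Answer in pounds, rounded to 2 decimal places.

Set it up as a linear program. Let x1 = kg of cast iron scrap, x2 = kg of steel scrap, x3 = kg of scrap grade B, x4 = kg of scrap grade C, x5 = kg of ferrochrome, x6 = kg of scrap grade A.
Minimise 0.51x1 + 0.51x2 + 0.64x3 + 0.44x4 + 4.75x5 + 0.59x6 subject to:
  36.6x1 + 2.4x2 + 3.2x3 + 4.7x4 + 73.3x5 + 2.2x6 ≥ 85.6   (carbon)
  21x1 + 3x2 + 3x3 + 4x4 + 32x5 + 2x6 ≥ 65   (silicon)
  1x1 + 1x2 + 2x3 + 3x4 + 619x5 + 1x6 ≥ 359   (chromium)
  x1, x2, x3, x4, x5, x6 ≥ 0.
The optimal basis is {cast iron scrap, ferrochrome}; steel scrap, scrap grade B, scrap grade C, scrap grade A drop out. The silicon and chromium requirements are met with equality.
Solving gives x1 = 2.217, x5 = 0.5764.
Hence cost = 0.51·2.217 + 4.75·0.5764 = £3.8686.

£3.87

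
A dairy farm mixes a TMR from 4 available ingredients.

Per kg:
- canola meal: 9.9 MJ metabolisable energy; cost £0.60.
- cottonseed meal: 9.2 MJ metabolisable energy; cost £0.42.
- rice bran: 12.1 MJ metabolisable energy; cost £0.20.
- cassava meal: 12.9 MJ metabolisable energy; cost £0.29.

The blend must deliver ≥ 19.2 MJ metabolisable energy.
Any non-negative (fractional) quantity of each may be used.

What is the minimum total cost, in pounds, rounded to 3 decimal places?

Treat it as an LP. Let x1 = kg of canola meal, x2 = kg of cottonseed meal, x3 = kg of rice bran, x4 = kg of cassava meal.
Minimise 0.6x1 + 0.42x2 + 0.2x3 + 0.29x4 with:
  9.9x1 + 9.2x2 + 12.1x3 + 12.9x4 ≥ 19.2   (metabolisable energy)
  x1, x2, x3, x4 ≥ 0.
The cheapest feasible vertex uses only rice bran; canola meal, cottonseed meal, cassava meal are not used. There the metabolisable energy constraint is tight.
That vertex is x3 = 1.587.
Cost = 0.2·1.587 = 0.31740.

£0.317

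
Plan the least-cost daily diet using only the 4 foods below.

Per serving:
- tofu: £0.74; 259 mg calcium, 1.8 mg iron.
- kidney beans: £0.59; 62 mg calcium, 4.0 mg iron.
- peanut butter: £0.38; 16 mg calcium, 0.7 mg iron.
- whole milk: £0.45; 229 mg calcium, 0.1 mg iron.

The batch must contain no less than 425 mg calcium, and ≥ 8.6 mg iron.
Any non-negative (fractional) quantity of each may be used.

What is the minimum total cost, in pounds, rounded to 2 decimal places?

£1.83

Treat it as an LP. Let x1 = servings of tofu, x2 = servings of kidney beans, x3 = servings of peanut butter, x4 = servings of whole milk.
Minimize 0.74x1 + 0.59x2 + 0.38x3 + 0.45x4 s.t.:
  259x1 + 62x2 + 16x3 + 229x4 ≥ 425   (calcium)
  1.8x1 + 4x2 + 0.7x3 + 0.1x4 ≥ 8.6   (iron)
  x1, x2, x3, x4 ≥ 0.
The minimum-cost mix takes nothing from tofu, peanut butter — only kidney beans, whole milk. Binding constraints: calcium and iron.
Solving gives x2 = 2.118, x4 = 1.282.
Cost = 0.59·2.118 + 0.45·1.282 = 1.8265.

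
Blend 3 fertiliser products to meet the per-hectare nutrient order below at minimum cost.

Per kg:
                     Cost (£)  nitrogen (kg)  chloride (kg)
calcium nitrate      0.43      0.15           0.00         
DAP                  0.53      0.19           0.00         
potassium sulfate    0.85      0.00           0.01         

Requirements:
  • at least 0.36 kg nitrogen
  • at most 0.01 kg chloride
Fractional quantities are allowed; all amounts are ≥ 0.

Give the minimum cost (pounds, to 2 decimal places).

£1.00

Treat it as an LP. Let x1 = kg of calcium nitrate, x2 = kg of DAP, x3 = kg of potassium sulfate.
min 0.43x1 + 0.53x2 + 0.85x3 with:
  0.15x1 + 0.19x2 ≥ 0.36   (nitrogen)
  0.01x3 ≤ 0.01   (chloride)
  x1, x2, x3 ≥ 0.
The minimum-cost mix takes nothing from calcium nitrate, potassium sulfate — only DAP. There the nitrogen constraint is tight.
That vertex is x2 = 1.895.
Hence cost = 0.53·1.895 = £1.0044.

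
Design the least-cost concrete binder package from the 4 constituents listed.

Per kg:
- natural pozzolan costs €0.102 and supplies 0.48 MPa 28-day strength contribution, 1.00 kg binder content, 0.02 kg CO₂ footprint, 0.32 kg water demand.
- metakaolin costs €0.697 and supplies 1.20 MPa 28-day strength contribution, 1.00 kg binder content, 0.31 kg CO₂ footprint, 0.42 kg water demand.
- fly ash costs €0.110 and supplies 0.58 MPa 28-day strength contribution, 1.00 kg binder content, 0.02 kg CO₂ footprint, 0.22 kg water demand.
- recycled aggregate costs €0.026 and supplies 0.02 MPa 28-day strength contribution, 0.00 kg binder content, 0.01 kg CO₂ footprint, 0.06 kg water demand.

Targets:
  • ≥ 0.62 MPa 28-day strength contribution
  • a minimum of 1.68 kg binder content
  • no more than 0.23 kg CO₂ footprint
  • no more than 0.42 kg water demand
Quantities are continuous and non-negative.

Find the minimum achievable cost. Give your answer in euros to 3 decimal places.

Let x1 = kg of natural pozzolan, x2 = kg of metakaolin, x3 = kg of fly ash, x4 = kg of recycled aggregate.
min 0.102x1 + 0.697x2 + 0.11x3 + 0.026x4 s.t.:
  0.48x1 + 1.2x2 + 0.58x3 + 0.02x4 ≥ 0.62   (28-day strength contribution)
  1x1 + 1x2 + 1x3 ≥ 1.68   (binder content)
  0.02x1 + 0.31x2 + 0.02x3 + 0.01x4 ≤ 0.23   (CO₂ footprint)
  0.32x1 + 0.42x2 + 0.22x3 + 0.06x4 ≤ 0.42   (water demand)
  x1, x2, x3, x4 ≥ 0.
The optimal basis is {natural pozzolan, fly ash}; metakaolin, recycled aggregate drop out. There the binder content and water demand constraints are tight.
Solving gives x1 = 0.504, x3 = 1.176.
Hence cost = 0.102·0.504 + 0.11·1.176 = €0.18077.

€0.181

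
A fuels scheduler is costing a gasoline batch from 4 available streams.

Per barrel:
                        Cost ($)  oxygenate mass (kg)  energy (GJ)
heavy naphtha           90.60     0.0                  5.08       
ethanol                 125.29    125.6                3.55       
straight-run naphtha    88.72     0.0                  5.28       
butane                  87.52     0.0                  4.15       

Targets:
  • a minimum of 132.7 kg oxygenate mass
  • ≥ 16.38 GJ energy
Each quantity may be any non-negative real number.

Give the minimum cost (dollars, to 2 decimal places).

$344.58

Treat it as an LP. Let x1 = barrels of heavy naphtha, x2 = barrels of ethanol, x3 = barrels of straight-run naphtha, x4 = barrels of butane.
Minimize 90.6x1 + 125.29x2 + 88.72x3 + 87.52x4 s.t.:
  125.6x2 ≥ 132.7   (oxygenate mass)
  5.08x1 + 3.55x2 + 5.28x3 + 4.15x4 ≥ 16.38   (energy)
  x1, x2, x3, x4 ≥ 0.
At the optimum only ethanol, straight-run naphtha are positive (heavy naphtha, butane = 0). Binding constraints: oxygenate mass and energy.
Solving gives x2 = 1.0565, x3 = 2.3919.
Cost = 125.29·1.0565 + 88.72·2.3919 = 344.5783.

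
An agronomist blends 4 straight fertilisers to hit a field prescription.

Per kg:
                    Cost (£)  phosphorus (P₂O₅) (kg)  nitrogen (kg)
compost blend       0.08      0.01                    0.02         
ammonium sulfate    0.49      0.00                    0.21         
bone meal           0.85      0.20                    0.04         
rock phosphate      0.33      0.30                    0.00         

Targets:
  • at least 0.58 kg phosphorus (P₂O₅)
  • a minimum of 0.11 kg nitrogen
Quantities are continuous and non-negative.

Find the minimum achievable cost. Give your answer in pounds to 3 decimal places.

Let x1 = kg of compost blend, x2 = kg of ammonium sulfate, x3 = kg of bone meal, x4 = kg of rock phosphate.
Minimise 0.08x1 + 0.49x2 + 0.85x3 + 0.33x4 s.t.:
  0.01x1 + 0.2x3 + 0.3x4 ≥ 0.58   (phosphorus (P₂O₅))
  0.02x1 + 0.21x2 + 0.04x3 ≥ 0.11   (nitrogen)
  x1, x2, x3, x4 ≥ 0.
The cheapest feasible vertex uses only ammonium sulfate, rock phosphate; compost blend, bone meal are not used. The phosphorus (P₂O₅) and nitrogen requirements are met with equality.
So ammonium sulfate = 0.5238 kg, rock phosphate = 1.933 kg.
Hence cost = 0.49·0.5238 + 0.33·1.933 = £0.89455.

£0.895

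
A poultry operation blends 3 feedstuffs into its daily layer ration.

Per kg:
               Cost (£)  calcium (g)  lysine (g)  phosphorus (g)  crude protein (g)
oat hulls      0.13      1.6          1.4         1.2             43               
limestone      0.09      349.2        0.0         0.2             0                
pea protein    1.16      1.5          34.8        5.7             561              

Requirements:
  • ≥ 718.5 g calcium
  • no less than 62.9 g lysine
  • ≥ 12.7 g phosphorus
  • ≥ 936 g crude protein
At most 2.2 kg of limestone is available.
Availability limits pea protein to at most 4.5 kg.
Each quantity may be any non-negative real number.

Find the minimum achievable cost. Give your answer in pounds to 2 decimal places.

£2.45

Set it up as a linear program. Let x1 = kg of oat hulls, x2 = kg of limestone, x3 = kg of pea protein.
Minimize 0.13x1 + 0.09x2 + 1.16x3 with:
  1.6x1 + 349.2x2 + 1.5x3 ≥ 718.5   (calcium)
  1.4x1 + 34.8x3 ≥ 62.9   (lysine)
  1.2x1 + 0.2x2 + 5.7x3 ≥ 12.7   (phosphorus)
  43x1 + 561x3 ≥ 936   (crude protein)
  x2 ≤ 2.2
  x3 ≤ 4.5
  x1, x2, x3 ≥ 0.
The optimal mix uses every input. There the calcium, lysine, phosphorus constraints are tight.
That vertex is x1 = 2.049, x2 = 2.041, x3 = 1.725.
Cost = 0.13·2.049 + 0.09·2.041 + 1.16·1.725 = 2.4511.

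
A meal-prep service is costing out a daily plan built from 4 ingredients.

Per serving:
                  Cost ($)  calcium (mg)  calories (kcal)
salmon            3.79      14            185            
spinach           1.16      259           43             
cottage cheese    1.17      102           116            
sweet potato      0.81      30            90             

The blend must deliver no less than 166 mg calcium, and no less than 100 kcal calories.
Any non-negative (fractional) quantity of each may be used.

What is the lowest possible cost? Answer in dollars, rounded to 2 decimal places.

This is a linear program. Let x1 = servings of salmon, x2 = servings of spinach, x3 = servings of cottage cheese, x4 = servings of sweet potato.
Minimize 3.79x1 + 1.16x2 + 1.17x3 + 0.81x4 subject to:
  14x1 + 259x2 + 102x3 + 30x4 ≥ 166   (calcium)
  185x1 + 43x2 + 116x3 + 90x4 ≥ 100   (calories)
  x1, x2, x3, x4 ≥ 0.
The optimal basis is {spinach, cottage cheese}; salmon, sweet potato drop out. Binding constraints: calcium and calories.
Solving gives x2 = 0.353, x3 = 0.7312.
Hence cost = 1.16·0.353 + 1.17·0.7312 = $1.26498.

$1.26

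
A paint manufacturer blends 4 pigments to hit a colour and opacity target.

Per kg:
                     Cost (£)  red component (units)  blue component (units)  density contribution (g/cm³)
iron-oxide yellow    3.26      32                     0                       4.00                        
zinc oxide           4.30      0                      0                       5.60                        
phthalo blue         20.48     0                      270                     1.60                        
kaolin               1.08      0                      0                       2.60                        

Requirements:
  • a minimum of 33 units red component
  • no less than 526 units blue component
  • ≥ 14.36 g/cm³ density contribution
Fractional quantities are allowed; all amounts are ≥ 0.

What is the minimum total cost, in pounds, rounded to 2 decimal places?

Let x1 = kg of iron-oxide yellow, x2 = kg of zinc oxide, x3 = kg of phthalo blue, x4 = kg of kaolin.
Minimize 3.26x1 + 4.3x2 + 20.48x3 + 1.08x4 with:
  32x1 ≥ 33   (red component)
  270x3 ≥ 526   (blue component)
  4x1 + 5.6x2 + 1.6x3 + 2.6x4 ≥ 14.36   (density contribution)
  x1, x2, x3, x4 ≥ 0.
The cheapest feasible vertex uses only iron-oxide yellow, phthalo blue, kaolin; zinc oxide is not used. There the red component, blue component, density contribution constraints are tight.
So iron-oxide yellow = 1.0312 kg, phthalo blue = 1.9481 kg, kaolin = 2.7377 kg.
Objective = 3.26·1.0312 + 20.48·1.9481 + 1.08·2.7377 = 46.2155.

£46.22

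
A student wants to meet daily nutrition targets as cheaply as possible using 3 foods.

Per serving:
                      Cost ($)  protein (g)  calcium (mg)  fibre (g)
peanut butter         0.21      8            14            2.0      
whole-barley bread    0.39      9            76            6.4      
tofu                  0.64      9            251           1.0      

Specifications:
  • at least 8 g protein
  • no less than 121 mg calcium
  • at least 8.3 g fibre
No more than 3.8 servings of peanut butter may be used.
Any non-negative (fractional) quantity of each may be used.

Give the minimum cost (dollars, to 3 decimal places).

This is a linear program. Let x1 = servings of peanut butter, x2 = servings of whole-barley bread, x3 = servings of tofu.
min 0.21x1 + 0.39x2 + 0.64x3 with:
  8x1 + 9x2 + 9x3 ≥ 8   (protein)
  14x1 + 76x2 + 251x3 ≥ 121   (calcium)
  2x1 + 6.4x2 + 1x3 ≥ 8.3   (fibre)
  x1 ≤ 3.8
  x1, x2, x3 ≥ 0.
The cheapest feasible vertex uses only whole-barley bread, tofu; peanut butter is not used. The calcium and fibre requirements are met with equality.
That vertex is x2 = 1.282, x3 = 0.09383.
Total cost: 0.39·1.282 + 0.64·0.09383 = 0.56003.

$0.560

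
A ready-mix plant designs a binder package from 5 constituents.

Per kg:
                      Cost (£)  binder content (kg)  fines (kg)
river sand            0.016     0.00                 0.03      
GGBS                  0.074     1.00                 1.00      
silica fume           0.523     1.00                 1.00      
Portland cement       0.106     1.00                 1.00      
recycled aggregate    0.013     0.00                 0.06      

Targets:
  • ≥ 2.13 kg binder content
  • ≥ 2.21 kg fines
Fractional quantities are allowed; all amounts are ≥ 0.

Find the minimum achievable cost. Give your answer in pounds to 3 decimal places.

£0.164

Let x1 = kg of river sand, x2 = kg of GGBS, x3 = kg of silica fume, x4 = kg of Portland cement, x5 = kg of recycled aggregate.
Minimize 0.016x1 + 0.074x2 + 0.523x3 + 0.106x4 + 0.013x5 with:
  1x2 + 1x3 + 1x4 ≥ 2.13   (binder content)
  0.03x1 + 1x2 + 1x3 + 1x4 + 0.06x5 ≥ 2.21   (fines)
  x1, x2, x3, x4, x5 ≥ 0.
The optimal basis is {GGBS}; river sand, silica fume, Portland cement, recycled aggregate drop out. The fines requirement is met with equality.
So GGBS = 2.21 kg.
Objective = 0.074·2.21 = 0.16354.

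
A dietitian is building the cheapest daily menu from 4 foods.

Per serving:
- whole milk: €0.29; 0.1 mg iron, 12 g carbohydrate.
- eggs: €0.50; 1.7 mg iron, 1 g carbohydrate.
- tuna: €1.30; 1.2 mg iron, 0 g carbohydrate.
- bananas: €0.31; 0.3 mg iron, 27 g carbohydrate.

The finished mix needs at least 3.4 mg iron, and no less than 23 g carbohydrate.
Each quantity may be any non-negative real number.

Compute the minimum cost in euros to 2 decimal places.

Treat it as an LP. Let x1 = servings of whole milk, x2 = servings of eggs, x3 = servings of tuna, x4 = servings of bananas.
min 0.29x1 + 0.5x2 + 1.3x3 + 0.31x4 s.t.:
  0.1x1 + 1.7x2 + 1.2x3 + 0.3x4 ≥ 3.4   (iron)
  12x1 + 1x2 + 27x4 ≥ 23   (carbohydrate)
  x1, x2, x3, x4 ≥ 0.
The cheapest feasible vertex uses only eggs, bananas; whole milk, tuna are not used. Binding constraints: iron and carbohydrate.
So eggs = 1.862 servings, bananas = 0.7829 servings.
Objective = 0.5·1.862 + 0.31·0.7829 = 1.1737.

€1.17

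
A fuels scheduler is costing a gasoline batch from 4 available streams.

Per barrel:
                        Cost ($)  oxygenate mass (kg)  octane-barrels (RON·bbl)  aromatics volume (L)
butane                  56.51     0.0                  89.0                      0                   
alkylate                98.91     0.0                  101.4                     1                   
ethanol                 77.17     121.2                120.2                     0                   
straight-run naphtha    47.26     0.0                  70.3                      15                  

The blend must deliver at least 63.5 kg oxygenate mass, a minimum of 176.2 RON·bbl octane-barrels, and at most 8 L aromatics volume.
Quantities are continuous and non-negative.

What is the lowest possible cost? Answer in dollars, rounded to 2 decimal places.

Treat it as an LP. Let x1 = barrels of butane, x2 = barrels of alkylate, x3 = barrels of ethanol, x4 = barrels of straight-run naphtha.
min 56.51x1 + 98.91x2 + 77.17x3 + 47.26x4 s.t.:
  121.2x3 ≥ 63.5   (oxygenate mass)
  89x1 + 101.4x2 + 120.2x3 + 70.3x4 ≥ 176.2   (octane-barrels)
  1x2 + 15x4 ≤ 8   (aromatics volume)
  x1, x2, x3, x4 ≥ 0.
The optimal basis is {butane, ethanol}; alkylate, straight-run naphtha drop out. The oxygenate mass and octane-barrels requirements are met with equality.
Solving gives x1 = 1.2722, x3 = 0.52393.
Cost = 56.51·1.2722 + 77.17·0.52393 = 112.3237.

$112.32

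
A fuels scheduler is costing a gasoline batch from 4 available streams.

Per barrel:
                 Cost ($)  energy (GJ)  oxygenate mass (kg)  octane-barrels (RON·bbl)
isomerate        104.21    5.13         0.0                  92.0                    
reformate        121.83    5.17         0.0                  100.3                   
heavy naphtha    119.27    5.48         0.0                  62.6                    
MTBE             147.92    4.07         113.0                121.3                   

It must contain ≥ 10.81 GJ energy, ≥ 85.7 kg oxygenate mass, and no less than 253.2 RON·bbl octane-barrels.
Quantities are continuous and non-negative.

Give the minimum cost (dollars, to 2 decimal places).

$294.78

Let x1 = barrels of isomerate, x2 = barrels of reformate, x3 = barrels of heavy naphtha, x4 = barrels of MTBE.
Minimize 104.21x1 + 121.83x2 + 119.27x3 + 147.92x4 s.t.:
  5.13x1 + 5.17x2 + 5.48x3 + 4.07x4 ≥ 10.81   (energy)
  113x4 ≥ 85.7   (oxygenate mass)
  92x1 + 100.3x2 + 62.6x3 + 121.3x4 ≥ 253.2   (octane-barrels)
  x1, x2, x3, x4 ≥ 0.
At the optimum only isomerate, MTBE are positive (reformate, heavy naphtha = 0). There the oxygenate mass and octane-barrels constraints are tight.
Optimal quantities: isomerate = 1.7522 barrels, MTBE = 0.75841 barrels.
Objective = 104.21·1.7522 + 147.92·0.75841 = 294.7808.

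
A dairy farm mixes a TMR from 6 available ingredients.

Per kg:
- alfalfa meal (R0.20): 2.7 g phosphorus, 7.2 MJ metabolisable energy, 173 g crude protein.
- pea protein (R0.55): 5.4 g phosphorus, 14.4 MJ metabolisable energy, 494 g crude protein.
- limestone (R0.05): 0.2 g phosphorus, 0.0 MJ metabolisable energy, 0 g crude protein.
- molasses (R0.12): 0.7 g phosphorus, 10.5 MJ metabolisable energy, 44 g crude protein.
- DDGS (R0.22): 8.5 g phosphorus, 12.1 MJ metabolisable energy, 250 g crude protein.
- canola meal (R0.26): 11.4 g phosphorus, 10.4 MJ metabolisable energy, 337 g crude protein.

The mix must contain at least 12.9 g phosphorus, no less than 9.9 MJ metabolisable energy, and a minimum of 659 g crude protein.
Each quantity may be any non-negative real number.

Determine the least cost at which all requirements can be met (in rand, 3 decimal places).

R0.508

Let x1 = kg of alfalfa meal, x2 = kg of pea protein, x3 = kg of limestone, x4 = kg of molasses, x5 = kg of DDGS, x6 = kg of canola meal.
min 0.2x1 + 0.55x2 + 0.05x3 + 0.12x4 + 0.22x5 + 0.26x6 with:
  2.7x1 + 5.4x2 + 0.2x3 + 0.7x4 + 8.5x5 + 11.4x6 ≥ 12.9   (phosphorus)
  7.2x1 + 14.4x2 + 10.5x4 + 12.1x5 + 10.4x6 ≥ 9.9   (metabolisable energy)
  173x1 + 494x2 + 44x4 + 250x5 + 337x6 ≥ 659   (crude protein)
  x1, x2, x3, x4, x5, x6 ≥ 0.
At the optimum only canola meal is positive (alfalfa meal, pea protein, limestone, molasses, DDGS = 0). There the crude protein constraint is tight.
Optimal quantities: canola meal = 1.955 kg.
Total cost: 0.26·1.955 = 0.50830.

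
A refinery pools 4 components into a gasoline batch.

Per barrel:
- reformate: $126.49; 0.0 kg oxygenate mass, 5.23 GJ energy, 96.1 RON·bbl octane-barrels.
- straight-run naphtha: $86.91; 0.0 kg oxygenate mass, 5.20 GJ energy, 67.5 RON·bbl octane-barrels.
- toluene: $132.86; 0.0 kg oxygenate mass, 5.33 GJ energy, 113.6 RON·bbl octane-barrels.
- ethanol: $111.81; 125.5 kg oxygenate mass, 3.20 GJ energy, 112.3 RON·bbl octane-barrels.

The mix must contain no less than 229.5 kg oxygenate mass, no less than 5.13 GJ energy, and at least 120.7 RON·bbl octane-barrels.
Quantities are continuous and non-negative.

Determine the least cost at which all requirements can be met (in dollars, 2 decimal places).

$204.47

Let x1 = barrels of reformate, x2 = barrels of straight-run naphtha, x3 = barrels of toluene, x4 = barrels of ethanol.
Minimize 126.49x1 + 86.91x2 + 132.86x3 + 111.81x4 s.t.:
  125.5x4 ≥ 229.5   (oxygenate mass)
  5.23x1 + 5.2x2 + 5.33x3 + 3.2x4 ≥ 5.13   (energy)
  96.1x1 + 67.5x2 + 113.6x3 + 112.3x4 ≥ 120.7   (octane-barrels)
  x1, x2, x3, x4 ≥ 0.
At the optimum only ethanol is positive (reformate, straight-run naphtha, toluene = 0). Binding constraint: oxygenate mass.
Optimal quantities: ethanol = 1.8287 barrels.
Total cost: 111.81·1.8287 = 204.4669.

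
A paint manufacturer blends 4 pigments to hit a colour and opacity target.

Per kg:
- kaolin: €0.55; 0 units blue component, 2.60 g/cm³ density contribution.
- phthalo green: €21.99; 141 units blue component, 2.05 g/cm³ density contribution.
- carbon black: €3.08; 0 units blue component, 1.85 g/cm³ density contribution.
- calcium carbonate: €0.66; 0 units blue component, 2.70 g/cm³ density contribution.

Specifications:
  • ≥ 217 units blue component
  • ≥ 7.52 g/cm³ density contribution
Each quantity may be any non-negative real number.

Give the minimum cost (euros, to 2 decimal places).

€34.77

Treat it as an LP. Let x1 = kg of kaolin, x2 = kg of phthalo green, x3 = kg of carbon black, x4 = kg of calcium carbonate.
Minimise 0.55x1 + 21.99x2 + 3.08x3 + 0.66x4 s.t.:
  141x2 ≥ 217   (blue component)
  2.6x1 + 2.05x2 + 1.85x3 + 2.7x4 ≥ 7.52   (density contribution)
  x1, x2, x3, x4 ≥ 0.
The cheapest feasible vertex uses only kaolin, phthalo green; carbon black, calcium carbonate are not used. The blue component and density contribution requirements are met with equality.
Optimal quantities: kaolin = 1.679 kg, phthalo green = 1.539 kg.
Total cost: 0.55·1.679 + 21.99·1.539 = 34.7661.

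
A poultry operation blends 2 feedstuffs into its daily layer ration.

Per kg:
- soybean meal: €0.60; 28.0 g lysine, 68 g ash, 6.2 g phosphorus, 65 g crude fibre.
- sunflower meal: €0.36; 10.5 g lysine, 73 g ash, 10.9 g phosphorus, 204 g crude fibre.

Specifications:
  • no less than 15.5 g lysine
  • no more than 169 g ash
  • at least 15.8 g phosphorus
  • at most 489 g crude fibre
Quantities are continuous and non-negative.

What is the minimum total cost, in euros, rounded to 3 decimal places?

Let x1 = kg of soybean meal, x2 = kg of sunflower meal.
Minimise 0.6x1 + 0.36x2 subject to:
  28x1 + 10.5x2 ≥ 15.5   (lysine)
  68x1 + 73x2 ≤ 169   (ash)
  6.2x1 + 10.9x2 ≥ 15.8   (phosphorus)
  65x1 + 204x2 ≤ 489   (crude fibre)
  x1, x2 ≥ 0.
Both inputs are positive at the optimum. Binding constraints: lysine and phosphorus.
That vertex is x1 = 0.0127, x2 = 1.442.
Total cost: 0.6·0.0127 + 0.36·1.442 = 0.52674.

€0.527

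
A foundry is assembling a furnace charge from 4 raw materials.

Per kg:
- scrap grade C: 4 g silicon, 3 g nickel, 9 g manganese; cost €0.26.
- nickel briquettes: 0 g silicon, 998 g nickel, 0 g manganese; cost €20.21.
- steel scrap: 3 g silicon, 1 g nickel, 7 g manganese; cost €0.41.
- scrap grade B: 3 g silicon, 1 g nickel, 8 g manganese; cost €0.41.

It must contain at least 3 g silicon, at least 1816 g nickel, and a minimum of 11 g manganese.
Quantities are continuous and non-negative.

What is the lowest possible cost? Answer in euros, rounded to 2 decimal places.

€37.02

This is a linear program. Let x1 = kg of scrap grade C, x2 = kg of nickel briquettes, x3 = kg of steel scrap, x4 = kg of scrap grade B.
Minimize 0.26x1 + 20.21x2 + 0.41x3 + 0.41x4 s.t.:
  4x1 + 3x3 + 3x4 ≥ 3   (silicon)
  3x1 + 998x2 + 1x3 + 1x4 ≥ 1816   (nickel)
  9x1 + 7x3 + 8x4 ≥ 11   (manganese)
  x1, x2, x3, x4 ≥ 0.
The minimum-cost mix takes nothing from steel scrap, scrap grade B — only scrap grade C, nickel briquettes. Binding constraints: nickel and manganese.
Optimal quantities: scrap grade C = 1.222 kg, nickel briquettes = 1.816 kg.
Objective = 0.26·1.222 + 20.21·1.816 = 37.0191.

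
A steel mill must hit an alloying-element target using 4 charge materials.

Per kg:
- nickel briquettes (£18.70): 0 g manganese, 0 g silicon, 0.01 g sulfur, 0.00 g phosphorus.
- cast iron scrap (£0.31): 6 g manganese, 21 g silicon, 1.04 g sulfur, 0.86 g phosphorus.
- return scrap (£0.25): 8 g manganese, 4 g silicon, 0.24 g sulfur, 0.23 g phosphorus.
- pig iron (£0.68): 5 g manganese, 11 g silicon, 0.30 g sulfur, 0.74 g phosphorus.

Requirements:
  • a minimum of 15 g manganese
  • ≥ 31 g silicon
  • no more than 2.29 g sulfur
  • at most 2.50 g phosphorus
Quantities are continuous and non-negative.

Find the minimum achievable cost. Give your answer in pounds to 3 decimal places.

£0.629

This is a linear program. Let x1 = kg of nickel briquettes, x2 = kg of cast iron scrap, x3 = kg of return scrap, x4 = kg of pig iron.
min 18.7x1 + 0.31x2 + 0.25x3 + 0.68x4 subject to:
  6x2 + 8x3 + 5x4 ≥ 15   (manganese)
  21x2 + 4x3 + 11x4 ≥ 31   (silicon)
  0.01x1 + 1.04x2 + 0.24x3 + 0.3x4 ≤ 2.29   (sulfur)
  0.86x2 + 0.23x3 + 0.74x4 ≤ 2.5   (phosphorus)
  x1, x2, x3, x4 ≥ 0.
At the optimum only cast iron scrap, return scrap are positive (nickel briquettes, pig iron = 0). Binding constraints: manganese and silicon.
That vertex is x2 = 1.306, x3 = 0.8958.
Objective = 0.31·1.306 + 0.25·0.8958 = 0.62881.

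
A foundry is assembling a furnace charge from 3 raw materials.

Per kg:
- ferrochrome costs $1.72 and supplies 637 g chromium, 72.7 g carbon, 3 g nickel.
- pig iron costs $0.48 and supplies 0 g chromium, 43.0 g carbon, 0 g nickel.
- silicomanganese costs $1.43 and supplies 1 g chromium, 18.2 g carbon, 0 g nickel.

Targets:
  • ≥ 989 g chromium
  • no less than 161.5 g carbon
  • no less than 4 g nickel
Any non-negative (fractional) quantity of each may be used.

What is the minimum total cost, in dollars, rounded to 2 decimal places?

$3.21

Let x1 = kg of ferrochrome, x2 = kg of pig iron, x3 = kg of silicomanganese.
min 1.72x1 + 0.48x2 + 1.43x3 subject to:
  637x1 + 1x3 ≥ 989   (chromium)
  72.7x1 + 43x2 + 18.2x3 ≥ 161.5   (carbon)
  3x1 ≥ 4   (nickel)
  x1, x2, x3 ≥ 0.
The minimum-cost mix takes nothing from silicomanganese — only ferrochrome, pig iron. There the chromium and carbon constraints are tight.
That vertex is x1 = 1.553, x2 = 1.131.
Hence cost = 1.72·1.553 + 0.48·1.131 = $3.2140.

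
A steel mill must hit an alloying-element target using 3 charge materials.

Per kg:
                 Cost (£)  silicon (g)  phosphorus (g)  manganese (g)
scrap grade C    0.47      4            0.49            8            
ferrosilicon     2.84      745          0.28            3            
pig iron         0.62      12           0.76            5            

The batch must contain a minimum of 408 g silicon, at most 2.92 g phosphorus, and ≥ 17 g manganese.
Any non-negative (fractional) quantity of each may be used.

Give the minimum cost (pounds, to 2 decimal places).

Let x1 = kg of scrap grade C, x2 = kg of ferrosilicon, x3 = kg of pig iron.
Minimize 0.47x1 + 2.84x2 + 0.62x3 with:
  4x1 + 745x2 + 12x3 ≥ 408   (silicon)
  0.49x1 + 0.28x2 + 0.76x3 ≤ 2.92   (phosphorus)
  8x1 + 3x2 + 5x3 ≥ 17   (manganese)
  x1, x2, x3 ≥ 0.
At the optimum only scrap grade C, ferrosilicon are positive (pig iron = 0). Binding constraints: silicon and manganese.
Optimal quantities: scrap grade C = 1.924 kg, ferrosilicon = 0.5373 kg.
Hence cost = 0.47·1.924 + 2.84·0.5373 = £2.4302.

£2.43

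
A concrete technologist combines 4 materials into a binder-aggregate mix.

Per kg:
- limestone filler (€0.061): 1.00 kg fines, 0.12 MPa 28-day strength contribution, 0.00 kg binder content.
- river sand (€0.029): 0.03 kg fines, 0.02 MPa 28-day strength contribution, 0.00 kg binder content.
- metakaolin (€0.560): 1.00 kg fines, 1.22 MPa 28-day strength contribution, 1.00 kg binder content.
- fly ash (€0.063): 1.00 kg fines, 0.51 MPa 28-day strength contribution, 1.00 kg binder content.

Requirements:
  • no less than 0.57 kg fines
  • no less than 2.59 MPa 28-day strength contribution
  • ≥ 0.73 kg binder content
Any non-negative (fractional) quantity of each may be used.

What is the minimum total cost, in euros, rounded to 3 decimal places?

Let x1 = kg of limestone filler, x2 = kg of river sand, x3 = kg of metakaolin, x4 = kg of fly ash.
Minimise 0.061x1 + 0.029x2 + 0.56x3 + 0.063x4 subject to:
  1x1 + 0.03x2 + 1x3 + 1x4 ≥ 0.57   (fines)
  0.12x1 + 0.02x2 + 1.22x3 + 0.51x4 ≥ 2.59   (28-day strength contribution)
  1x3 + 1x4 ≥ 0.73   (binder content)
  x1, x2, x3, x4 ≥ 0.
At the optimum only fly ash is positive (limestone filler, river sand, metakaolin = 0). There the 28-day strength contribution constraint is tight.
That vertex is x4 = 5.078.
Objective = 0.063·5.078 = 0.31991.

€0.320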